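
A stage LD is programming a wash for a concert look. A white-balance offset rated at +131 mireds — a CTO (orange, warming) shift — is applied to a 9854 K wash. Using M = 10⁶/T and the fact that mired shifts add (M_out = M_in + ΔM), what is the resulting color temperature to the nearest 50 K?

M_in = 10⁶/9854 = 101.48 mireds.
M_out = 101.48 + (+131) = 232.48 mireds.
T_out = 10⁶/232.48 = 4301.4 K → 4300 K.

4300 K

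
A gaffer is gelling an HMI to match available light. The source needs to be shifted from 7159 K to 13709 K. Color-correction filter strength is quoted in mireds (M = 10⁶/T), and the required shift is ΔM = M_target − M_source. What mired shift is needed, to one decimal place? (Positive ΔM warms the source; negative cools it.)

M_source = 10⁶/7159 = 139.684; M_target = 10⁶/13709 = 72.945.
ΔM = 72.945 − 139.684 = -66.740 → -66.7 mireds, a cooling shift.

-66.7 mireds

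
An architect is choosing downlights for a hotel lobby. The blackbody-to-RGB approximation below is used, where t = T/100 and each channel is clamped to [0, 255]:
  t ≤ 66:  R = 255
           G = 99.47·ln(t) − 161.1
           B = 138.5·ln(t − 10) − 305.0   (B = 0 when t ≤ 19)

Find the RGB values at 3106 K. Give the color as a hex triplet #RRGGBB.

#FFB575

t = 3106/100 = 31.06; the t ≤ 66 branch applies.
R = 255 by definition for t ≤ 66.
G = 99.47·ln 31.06 − 161.1 = 99.47·3.4359 − 161.1 = 180.671.
B = 138.5·ln(31.06 − 10) − 305.0 = 138.5·ln 21.06 − 305.0 = 138.5·3.0474 − 305.0 = 117.062.
Rounded: (255, 181, 117).
In hex: #FFB575.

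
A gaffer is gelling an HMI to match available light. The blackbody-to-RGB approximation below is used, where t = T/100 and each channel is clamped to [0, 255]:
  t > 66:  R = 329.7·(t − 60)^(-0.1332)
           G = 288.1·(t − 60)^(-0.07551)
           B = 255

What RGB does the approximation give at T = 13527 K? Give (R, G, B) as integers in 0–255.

t = 13527/100 = 135.27; the t > 66 branch applies.
R = 329.7·(135.27 − 60)^(-0.1332) = 329.7·75.27^(-0.1332) = 329.7·0.56239 = 185.418.
G = 288.1·(135.27 − 60)^(-0.07551) = 288.1·75.27^(-0.07551) = 288.1·0.72160 = 207.893.
B = 255 by definition for t > 66.
Rounded: (185, 208, 255).

(185, 208, 255)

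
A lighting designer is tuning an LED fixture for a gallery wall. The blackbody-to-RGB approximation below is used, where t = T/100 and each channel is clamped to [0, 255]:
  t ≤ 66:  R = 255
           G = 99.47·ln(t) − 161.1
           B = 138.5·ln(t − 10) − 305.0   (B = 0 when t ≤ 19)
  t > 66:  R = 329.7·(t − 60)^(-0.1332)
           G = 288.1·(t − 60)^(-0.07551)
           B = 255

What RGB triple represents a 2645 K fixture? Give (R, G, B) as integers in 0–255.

t = 2645/100 = 26.45; the t ≤ 66 branch applies.
R = 255 by definition for t ≤ 66.
G = 99.47·ln 26.45 − 161.1 = 99.47·3.2753 − 161.1 = 164.690.
B = 138.5·ln(26.45 − 10) − 305.0 = 138.5·ln 16.45 − 305.0 = 138.5·2.8003 − 305.0 = 82.845.
Rounded: (255, 165, 83).

(255, 165, 83)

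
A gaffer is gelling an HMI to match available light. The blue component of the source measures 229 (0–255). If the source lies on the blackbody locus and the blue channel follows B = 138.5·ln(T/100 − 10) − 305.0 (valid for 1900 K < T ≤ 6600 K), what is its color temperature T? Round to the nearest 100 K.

ln(t − 10) = (229 + 305.0) / 138.5 = 3.8556.
t − 10 = e^3.8556 = 47.257, so t = 57.257.
T = 100·t = 5726 K → 5700 K to the nearest 100 K.

5700 K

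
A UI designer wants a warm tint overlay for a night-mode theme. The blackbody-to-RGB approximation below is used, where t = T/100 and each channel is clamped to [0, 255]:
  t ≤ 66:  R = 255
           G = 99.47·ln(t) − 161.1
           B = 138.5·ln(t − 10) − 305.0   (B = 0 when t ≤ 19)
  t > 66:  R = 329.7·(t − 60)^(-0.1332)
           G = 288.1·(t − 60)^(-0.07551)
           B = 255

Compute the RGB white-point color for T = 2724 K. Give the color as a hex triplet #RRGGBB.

#FFA859

t = 2724/100 = 27.24; the t ≤ 66 branch applies.
R = 255 by definition for t ≤ 66.
G = 99.47·ln 27.24 − 161.1 = 99.47·3.3047 − 161.1 = 167.617.
B = 138.5·ln(27.24 − 10) − 305.0 = 138.5·ln 17.24 − 305.0 = 138.5·2.8472 − 305.0 = 89.342.
Rounded: (255, 168, 89).
In hex: #FFA859.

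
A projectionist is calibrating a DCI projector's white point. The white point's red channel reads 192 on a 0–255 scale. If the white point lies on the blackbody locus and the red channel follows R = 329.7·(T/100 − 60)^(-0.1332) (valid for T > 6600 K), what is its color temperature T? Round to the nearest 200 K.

11800 K

(t − 60)^(-0.1332) = 192/329.7 = 0.58235.
t − 60 = 0.58235^(1/-0.1332) = 0.58235^(-7.508) = 57.929, so t = 117.929.
T = 100·t = 11793 K → 11800 K to the nearest 200 K.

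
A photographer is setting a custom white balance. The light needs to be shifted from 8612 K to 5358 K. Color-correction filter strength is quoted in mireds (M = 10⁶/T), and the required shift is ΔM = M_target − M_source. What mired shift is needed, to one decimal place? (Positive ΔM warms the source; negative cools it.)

M_source = 10⁶/8612 = 116.117; M_target = 10⁶/5358 = 186.637.
ΔM = 186.637 − 116.117 = 70.520 → +70.5 mireds, a warming shift.

+70.5 mireds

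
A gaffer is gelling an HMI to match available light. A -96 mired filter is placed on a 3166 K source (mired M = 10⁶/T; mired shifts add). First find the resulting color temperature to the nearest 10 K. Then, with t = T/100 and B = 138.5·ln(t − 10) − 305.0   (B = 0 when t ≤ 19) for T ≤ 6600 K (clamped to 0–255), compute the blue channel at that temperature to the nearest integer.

189

M_in = 10⁶/3166 = 315.86; M_out = 315.86 + (-96) = 219.86.
T_out = 10⁶/219.86 = 4548.4 K → 4550 K; t = 45.5.
B = 138.5·ln(45.5 − 10) − 305.0 = 138.5·ln 35.5 − 305.0 = 138.5·3.5695 − 305.0 = 189.380.
Rounded: 189.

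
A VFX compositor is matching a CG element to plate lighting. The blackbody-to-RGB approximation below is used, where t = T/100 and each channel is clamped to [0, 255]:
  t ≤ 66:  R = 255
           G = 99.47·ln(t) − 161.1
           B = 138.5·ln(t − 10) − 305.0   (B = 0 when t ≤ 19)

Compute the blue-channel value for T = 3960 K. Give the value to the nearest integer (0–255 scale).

164

t = 3960/100 = 39.6; the t ≤ 66 branch applies.
B = 138.5·ln(39.6 − 10) − 305.0 = 138.5·ln 29.6 − 305.0 = 138.5·3.3878 − 305.0 = 164.207.
Rounded: 164.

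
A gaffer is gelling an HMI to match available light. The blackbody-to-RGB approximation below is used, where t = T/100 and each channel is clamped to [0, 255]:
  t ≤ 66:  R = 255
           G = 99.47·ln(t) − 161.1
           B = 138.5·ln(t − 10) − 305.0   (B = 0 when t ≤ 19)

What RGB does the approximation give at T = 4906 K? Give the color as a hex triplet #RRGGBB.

#FFE2CB

t = 4906/100 = 49.06; the t ≤ 66 branch applies.
R = 255 by definition for t ≤ 66.
G = 99.47·ln 49.06 − 161.1 = 99.47·3.8930 − 161.1 = 226.141.
B = 138.5·ln(49.06 − 10) − 305.0 = 138.5·ln 39.06 − 305.0 = 138.5·3.6651 − 305.0 = 202.616.
Rounded: (255, 226, 203).
In hex: #FFE2CB.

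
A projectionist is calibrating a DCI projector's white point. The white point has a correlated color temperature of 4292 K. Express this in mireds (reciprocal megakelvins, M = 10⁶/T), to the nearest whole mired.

M = 10⁶ / 4292 = 232.992 → 233 mireds.

233 mireds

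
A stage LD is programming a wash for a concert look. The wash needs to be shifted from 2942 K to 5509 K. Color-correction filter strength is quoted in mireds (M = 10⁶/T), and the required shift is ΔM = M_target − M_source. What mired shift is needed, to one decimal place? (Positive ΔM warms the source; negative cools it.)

-158.4 mireds

M_source = 10⁶/2942 = 339.905; M_target = 10⁶/5509 = 181.521.
ΔM = 181.521 − 339.905 = -158.384 → -158.4 mireds, a cooling shift.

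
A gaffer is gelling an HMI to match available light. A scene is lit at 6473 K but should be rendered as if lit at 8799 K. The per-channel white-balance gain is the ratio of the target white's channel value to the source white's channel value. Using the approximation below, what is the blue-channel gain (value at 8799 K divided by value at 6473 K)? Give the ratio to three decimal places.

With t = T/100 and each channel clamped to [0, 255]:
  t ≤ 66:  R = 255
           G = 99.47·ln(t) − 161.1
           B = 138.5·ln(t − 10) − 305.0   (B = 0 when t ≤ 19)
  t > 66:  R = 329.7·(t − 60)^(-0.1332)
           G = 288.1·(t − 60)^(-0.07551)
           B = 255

1.023

At 6473 K (t = 64.73):
  B = 138.5·ln(64.73 − 10) − 305.0 = 138.5·ln 54.73 − 305.0 = 138.5·4.0024 − 305.0 = 249.334.
At 8799 K (t = 87.99):
  B = 255 by definition for t > 66.
Gain = 255.000 / 249.334 = 1.0227 → 1.023.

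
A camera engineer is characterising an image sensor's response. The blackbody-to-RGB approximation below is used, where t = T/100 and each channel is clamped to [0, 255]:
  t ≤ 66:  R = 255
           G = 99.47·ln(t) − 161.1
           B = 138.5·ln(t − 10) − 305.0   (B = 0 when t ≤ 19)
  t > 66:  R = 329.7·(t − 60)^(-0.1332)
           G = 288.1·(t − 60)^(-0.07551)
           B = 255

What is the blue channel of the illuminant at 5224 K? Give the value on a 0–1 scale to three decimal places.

t = 5224/100 = 52.24; the t ≤ 66 branch applies.
B = 138.5·ln(52.24 − 10) − 305.0 = 138.5·ln 42.24 − 305.0 = 138.5·3.7434 − 305.0 = 213.456.
On a 0–1 scale: 213.456/255 = 0.8371 → 0.837.

0.837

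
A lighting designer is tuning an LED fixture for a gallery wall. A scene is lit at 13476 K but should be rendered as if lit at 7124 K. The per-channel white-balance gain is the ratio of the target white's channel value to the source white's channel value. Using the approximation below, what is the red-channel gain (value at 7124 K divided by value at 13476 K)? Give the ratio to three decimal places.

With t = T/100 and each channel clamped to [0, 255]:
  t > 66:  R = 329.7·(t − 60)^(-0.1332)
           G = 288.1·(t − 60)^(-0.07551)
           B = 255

1.287

At 13476 K (t = 134.76):
  R = 329.7·(134.76 − 60)^(-0.1332) = 329.7·74.76^(-0.1332) = 329.7·0.56289 = 185.586.
At 7124 K (t = 71.24):
  R = 329.7·(71.24 − 60)^(-0.1332) = 329.7·11.24^(-0.1332) = 329.7·0.72450 = 238.867.
Gain = 238.867 / 185.586 = 1.2871 → 1.287.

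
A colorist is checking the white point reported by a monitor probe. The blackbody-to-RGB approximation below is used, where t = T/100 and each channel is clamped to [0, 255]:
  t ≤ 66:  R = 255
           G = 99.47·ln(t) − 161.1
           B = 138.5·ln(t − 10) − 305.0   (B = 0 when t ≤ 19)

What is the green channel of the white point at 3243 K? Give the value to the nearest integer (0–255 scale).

t = 3243/100 = 32.43; the t ≤ 66 branch applies.
G = 99.47·ln 32.43 − 161.1 = 99.47·3.4791 − 161.1 = 184.964.
Rounded: 185.

185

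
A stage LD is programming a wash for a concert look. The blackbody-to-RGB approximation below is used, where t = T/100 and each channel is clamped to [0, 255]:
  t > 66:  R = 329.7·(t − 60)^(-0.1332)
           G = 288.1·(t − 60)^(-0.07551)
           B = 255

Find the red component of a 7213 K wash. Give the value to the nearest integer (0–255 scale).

t = 7213/100 = 72.13; the t > 66 branch applies.
R = 329.7·(72.13 − 60)^(-0.1332) = 329.7·12.13^(-0.1332) = 329.7·0.71718 = 236.455.
Rounded: 236.

236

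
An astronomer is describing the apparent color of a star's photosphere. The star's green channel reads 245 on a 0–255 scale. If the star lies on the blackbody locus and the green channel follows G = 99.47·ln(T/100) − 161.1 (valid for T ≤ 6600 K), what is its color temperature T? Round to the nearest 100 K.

ln t = (245 + 161.1) / 99.47 = 4.0826.
t = e^4.0826 = 59.302.
T = 100·t = 5930 K → 5900 K to the nearest 100 K.

5900 K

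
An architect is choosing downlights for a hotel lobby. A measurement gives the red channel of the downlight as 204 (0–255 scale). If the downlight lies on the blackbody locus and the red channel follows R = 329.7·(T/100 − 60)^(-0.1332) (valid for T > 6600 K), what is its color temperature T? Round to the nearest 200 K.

(t − 60)^(-0.1332) = 204/329.7 = 0.61874.
t − 60 = 0.61874^(1/-0.1332) = 0.61874^(-7.508) = 36.748, so t = 96.748.
T = 100·t = 9675 K → 9600 K to the nearest 200 K.

9600 K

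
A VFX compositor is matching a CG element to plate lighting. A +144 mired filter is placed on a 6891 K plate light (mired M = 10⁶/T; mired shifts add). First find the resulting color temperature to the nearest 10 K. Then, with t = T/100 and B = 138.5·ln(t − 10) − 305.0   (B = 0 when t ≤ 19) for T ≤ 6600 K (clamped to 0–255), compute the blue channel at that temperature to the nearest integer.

M_in = 10⁶/6891 = 145.12; M_out = 145.12 + (+144) = 289.12.
T_out = 10⁶/289.12 = 3458.8 K → 3460 K; t = 34.6.
B = 138.5·ln(34.6 − 10) − 305.0 = 138.5·ln 24.6 − 305.0 = 138.5·3.2027 − 305.0 = 138.580.
Rounded: 139.

139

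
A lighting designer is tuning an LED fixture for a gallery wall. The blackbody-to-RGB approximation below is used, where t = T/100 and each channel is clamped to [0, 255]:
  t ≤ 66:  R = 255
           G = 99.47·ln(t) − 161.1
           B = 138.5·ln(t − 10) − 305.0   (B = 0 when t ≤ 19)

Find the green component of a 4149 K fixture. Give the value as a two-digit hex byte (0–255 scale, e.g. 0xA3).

t = 4149/100 = 41.49; the t ≤ 66 branch applies.
G = 99.47·ln 41.49 − 161.1 = 99.47·3.7255 − 161.1 = 209.471.
Rounded: 209; in hex, 0xD1.

0xD1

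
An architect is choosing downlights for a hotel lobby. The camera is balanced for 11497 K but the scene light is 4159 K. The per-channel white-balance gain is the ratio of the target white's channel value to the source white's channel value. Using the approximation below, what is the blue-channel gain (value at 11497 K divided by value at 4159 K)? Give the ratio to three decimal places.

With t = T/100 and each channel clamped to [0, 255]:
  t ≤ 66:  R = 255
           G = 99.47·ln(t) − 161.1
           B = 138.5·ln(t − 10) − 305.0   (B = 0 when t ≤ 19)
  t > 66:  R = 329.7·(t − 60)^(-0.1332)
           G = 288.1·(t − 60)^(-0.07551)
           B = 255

1.472

At 4159 K (t = 41.59):
  B = 138.5·ln(41.59 − 10) − 305.0 = 138.5·ln 31.59 − 305.0 = 138.5·3.4528 − 305.0 = 173.218.
At 11497 K (t = 114.97):
  B = 255 by definition for t > 66.
Gain = 255.000 / 173.218 = 1.4721 → 1.472.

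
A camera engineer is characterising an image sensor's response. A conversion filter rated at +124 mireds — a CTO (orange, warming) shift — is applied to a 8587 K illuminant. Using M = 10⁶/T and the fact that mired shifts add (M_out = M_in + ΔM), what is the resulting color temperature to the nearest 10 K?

M_in = 10⁶/8587 = 116.46 mireds.
M_out = 116.46 + (+124) = 240.46 mireds.
T_out = 10⁶/240.46 = 4158.8 K → 4160 K.

4160 K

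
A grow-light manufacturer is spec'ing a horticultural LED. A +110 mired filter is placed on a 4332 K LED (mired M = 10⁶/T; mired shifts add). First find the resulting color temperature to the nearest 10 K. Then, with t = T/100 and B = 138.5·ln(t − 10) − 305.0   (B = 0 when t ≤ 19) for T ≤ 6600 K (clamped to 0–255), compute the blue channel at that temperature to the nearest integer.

105

M_in = 10⁶/4332 = 230.84; M_out = 230.84 + (+110) = 340.84.
T_out = 10⁶/340.84 = 2933.9 K → 2930 K; t = 29.3.
B = 138.5·ln(29.3 − 10) − 305.0 = 138.5·ln 19.3 − 305.0 = 138.5·2.9601 − 305.0 = 104.975.
Rounded: 105.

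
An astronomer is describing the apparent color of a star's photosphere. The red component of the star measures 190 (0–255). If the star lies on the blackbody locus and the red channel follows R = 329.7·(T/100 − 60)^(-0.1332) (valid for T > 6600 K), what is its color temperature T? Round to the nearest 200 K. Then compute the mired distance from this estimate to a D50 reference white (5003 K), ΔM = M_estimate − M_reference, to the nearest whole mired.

(t − 60)^(-0.1332) = 190/329.7 = 0.57628.
t − 60 = 0.57628^(1/-0.1332) = 0.57628^(-7.508) = 62.667, so t = 122.667.
T = 100·t = 12267 K → 12200 K to the nearest 200 K.
M_estimate = 10⁶/12200 = 81.97; M_reference = 10⁶/5003 = 199.88.
ΔM = 81.97 − 199.88 = -117.91 → -118 mireds.

-118 mireds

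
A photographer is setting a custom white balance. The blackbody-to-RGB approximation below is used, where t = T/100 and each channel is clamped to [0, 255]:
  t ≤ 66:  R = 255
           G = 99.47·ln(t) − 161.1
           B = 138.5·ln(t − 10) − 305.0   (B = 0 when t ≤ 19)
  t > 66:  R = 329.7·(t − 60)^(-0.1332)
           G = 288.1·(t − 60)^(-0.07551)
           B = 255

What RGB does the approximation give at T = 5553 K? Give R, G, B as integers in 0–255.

t = 5553/100 = 55.53; the t ≤ 66 branch applies.
R = 255 by definition for t ≤ 66.
G = 99.47·ln 55.53 − 161.1 = 99.47·4.0169 − 161.1 = 238.463.
B = 138.5·ln(55.53 − 10) − 305.0 = 138.5·ln 45.53 − 305.0 = 138.5·3.8184 − 305.0 = 223.844.
Rounded: (255, 238, 224).

R=255, G=238, B=224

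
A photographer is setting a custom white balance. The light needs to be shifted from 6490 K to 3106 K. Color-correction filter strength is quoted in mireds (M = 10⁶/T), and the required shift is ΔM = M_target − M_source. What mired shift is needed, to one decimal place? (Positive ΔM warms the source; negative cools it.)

+167.9 mireds

M_source = 10⁶/6490 = 154.083; M_target = 10⁶/3106 = 321.958.
ΔM = 321.958 − 154.083 = 167.874 → +167.9 mireds, a warming shift.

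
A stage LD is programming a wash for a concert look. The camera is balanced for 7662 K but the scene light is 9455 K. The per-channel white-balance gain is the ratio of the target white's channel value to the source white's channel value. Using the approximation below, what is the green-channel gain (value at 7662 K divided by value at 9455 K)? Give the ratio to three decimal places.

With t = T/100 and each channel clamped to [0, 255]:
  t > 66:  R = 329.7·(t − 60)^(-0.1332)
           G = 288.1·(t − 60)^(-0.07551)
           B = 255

At 9455 K (t = 94.55):
  G = 288.1·(94.55 − 60)^(-0.07551) = 288.1·34.55^(-0.07551) = 288.1·0.76530 = 220.483.
At 7662 K (t = 76.62):
  G = 288.1·(76.62 − 60)^(-0.07551) = 288.1·16.62^(-0.07551) = 288.1·0.80878 = 233.009.
Gain = 233.009 / 220.483 = 1.0568 → 1.057.

1.057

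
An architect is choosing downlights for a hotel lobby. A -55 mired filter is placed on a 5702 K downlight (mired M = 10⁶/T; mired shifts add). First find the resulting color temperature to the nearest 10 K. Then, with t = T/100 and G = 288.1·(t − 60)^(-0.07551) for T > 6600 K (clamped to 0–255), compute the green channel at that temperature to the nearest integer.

M_in = 10⁶/5702 = 175.38; M_out = 175.38 + (-55) = 120.38.
T_out = 10⁶/120.38 = 8307.2 K → 8310 K; t = 83.1.
G = 288.1·(83.1 − 60)^(-0.07551) = 288.1·23.1^(-0.07551) = 288.1·0.78892 = 227.288.
Rounded: 227.

227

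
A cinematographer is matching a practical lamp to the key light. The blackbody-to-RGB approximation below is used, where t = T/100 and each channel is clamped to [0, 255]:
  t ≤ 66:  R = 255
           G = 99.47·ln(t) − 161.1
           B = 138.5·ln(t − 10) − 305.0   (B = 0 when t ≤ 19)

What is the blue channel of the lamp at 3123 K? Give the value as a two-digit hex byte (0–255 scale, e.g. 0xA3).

0x76

t = 3123/100 = 31.23; the t ≤ 66 branch applies.
B = 138.5·ln(31.23 − 10) − 305.0 = 138.5·ln 21.23 − 305.0 = 138.5·3.0554 − 305.0 = 118.175.
Rounded: 118; in hex, 0x76.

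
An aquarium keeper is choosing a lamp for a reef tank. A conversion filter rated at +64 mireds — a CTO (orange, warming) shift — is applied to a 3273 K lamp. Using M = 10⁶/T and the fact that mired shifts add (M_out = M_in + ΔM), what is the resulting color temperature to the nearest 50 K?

M_in = 10⁶/3273 = 305.53 mireds.
M_out = 305.53 + (+64) = 369.53 mireds.
T_out = 10⁶/369.53 = 2706.1 K → 2700 K.

2700 K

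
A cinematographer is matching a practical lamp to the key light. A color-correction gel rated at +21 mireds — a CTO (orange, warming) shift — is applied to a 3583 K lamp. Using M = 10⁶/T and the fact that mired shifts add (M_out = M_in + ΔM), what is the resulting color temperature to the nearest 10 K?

3330 K

M_in = 10⁶/3583 = 279.10 mireds.
M_out = 279.10 + (+21) = 300.10 mireds.
T_out = 10⁶/300.10 = 3332.3 K → 3330 K.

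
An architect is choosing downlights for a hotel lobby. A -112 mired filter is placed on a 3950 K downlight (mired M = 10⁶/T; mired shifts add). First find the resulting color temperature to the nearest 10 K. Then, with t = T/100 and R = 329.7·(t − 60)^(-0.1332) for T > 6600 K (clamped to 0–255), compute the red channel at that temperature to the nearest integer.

M_in = 10⁶/3950 = 253.16; M_out = 253.16 + (-112) = 141.16.
T_out = 10⁶/141.16 = 7083.9 K → 7080 K; t = 70.8.
R = 329.7·(70.8 − 60)^(-0.1332) = 329.7·10.8^(-0.1332) = 329.7·0.72836 = 240.141.
Rounded: 240.

240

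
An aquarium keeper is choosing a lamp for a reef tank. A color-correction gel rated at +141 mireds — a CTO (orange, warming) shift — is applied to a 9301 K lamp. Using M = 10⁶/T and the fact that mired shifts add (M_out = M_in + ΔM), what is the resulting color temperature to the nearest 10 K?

M_in = 10⁶/9301 = 107.52 mireds.
M_out = 107.52 + (+141) = 248.52 mireds.
T_out = 10⁶/248.52 = 4023.9 K → 4020 K.

4020 K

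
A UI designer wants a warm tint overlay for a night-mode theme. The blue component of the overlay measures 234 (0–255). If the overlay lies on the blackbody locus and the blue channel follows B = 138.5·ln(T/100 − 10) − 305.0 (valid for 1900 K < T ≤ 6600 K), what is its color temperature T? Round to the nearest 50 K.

ln(t − 10) = (234 + 305.0) / 138.5 = 3.8917.
t − 10 = e^3.8917 = 48.994, so t = 58.994.
T = 100·t = 5899 K → 5900 K to the nearest 50 K.

5900 K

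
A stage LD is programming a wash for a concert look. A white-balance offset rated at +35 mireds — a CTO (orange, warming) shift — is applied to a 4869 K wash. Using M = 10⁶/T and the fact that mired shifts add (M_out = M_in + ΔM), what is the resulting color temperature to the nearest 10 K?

M_in = 10⁶/4869 = 205.38 mireds.
M_out = 205.38 + (+35) = 240.38 mireds.
T_out = 10⁶/240.38 = 4160.1 K → 4160 K.

4160 K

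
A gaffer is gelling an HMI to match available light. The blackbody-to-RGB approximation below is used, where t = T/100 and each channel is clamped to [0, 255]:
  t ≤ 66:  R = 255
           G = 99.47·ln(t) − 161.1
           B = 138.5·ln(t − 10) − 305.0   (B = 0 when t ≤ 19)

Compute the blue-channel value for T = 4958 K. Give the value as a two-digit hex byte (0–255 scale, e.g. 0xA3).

0xCC

t = 4958/100 = 49.58; the t ≤ 66 branch applies.
B = 138.5·ln(49.58 − 10) − 305.0 = 138.5·ln 39.58 − 305.0 = 138.5·3.6783 − 305.0 = 204.448.
Rounded: 204; in hex, 0xCC.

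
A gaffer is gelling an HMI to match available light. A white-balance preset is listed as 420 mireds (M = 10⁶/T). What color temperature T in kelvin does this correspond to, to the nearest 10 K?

2380 K

T = 10⁶ / 420 = 2380.95 K → 2380 K.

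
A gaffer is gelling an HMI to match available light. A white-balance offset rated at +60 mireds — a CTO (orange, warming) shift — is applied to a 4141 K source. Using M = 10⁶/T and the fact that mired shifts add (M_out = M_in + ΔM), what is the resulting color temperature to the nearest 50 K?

3300 K

M_in = 10⁶/4141 = 241.49 mireds.
M_out = 241.49 + (+60) = 301.49 mireds.
T_out = 10⁶/301.49 = 3316.9 K → 3300 K.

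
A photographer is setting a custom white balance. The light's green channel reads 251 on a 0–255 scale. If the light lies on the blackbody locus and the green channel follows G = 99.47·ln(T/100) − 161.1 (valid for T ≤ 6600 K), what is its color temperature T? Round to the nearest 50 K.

6300 K

ln t = (251 + 161.1) / 99.47 = 4.1430.
t = e^4.1430 = 62.989.
T = 100·t = 6299 K → 6300 K to the nearest 50 K.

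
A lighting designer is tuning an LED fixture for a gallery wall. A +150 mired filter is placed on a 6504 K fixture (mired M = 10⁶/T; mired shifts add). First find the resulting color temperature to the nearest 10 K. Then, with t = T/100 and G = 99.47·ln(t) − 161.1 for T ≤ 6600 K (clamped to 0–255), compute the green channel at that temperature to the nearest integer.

186

M_in = 10⁶/6504 = 153.75; M_out = 153.75 + (+150) = 303.75.
T_out = 10⁶/303.75 = 3292.2 K → 3290 K; t = 32.9.
G = 99.47·ln 32.9 − 161.1 = 99.47·3.4935 − 161.1 = 186.396.
Rounded: 186.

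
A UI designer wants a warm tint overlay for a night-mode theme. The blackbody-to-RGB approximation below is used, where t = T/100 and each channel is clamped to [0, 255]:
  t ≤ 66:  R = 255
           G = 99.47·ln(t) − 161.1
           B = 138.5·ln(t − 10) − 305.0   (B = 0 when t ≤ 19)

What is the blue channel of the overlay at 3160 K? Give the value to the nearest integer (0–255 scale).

121

t = 3160/100 = 31.6; the t ≤ 66 branch applies.
B = 138.5·ln(31.6 − 10) − 305.0 = 138.5·ln 21.6 − 305.0 = 138.5·3.0727 − 305.0 = 120.568.
Rounded: 121.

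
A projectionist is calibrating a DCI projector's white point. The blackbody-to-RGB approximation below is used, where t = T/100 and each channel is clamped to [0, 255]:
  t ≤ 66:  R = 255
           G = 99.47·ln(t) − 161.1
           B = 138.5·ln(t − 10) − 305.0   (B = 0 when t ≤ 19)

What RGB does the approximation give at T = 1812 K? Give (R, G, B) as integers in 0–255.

(255, 127, 0)

t = 1812/100 = 18.12; the t ≤ 66 branch applies.
R = 255 by definition for t ≤ 66.
G = 99.47·ln 18.12 − 161.1 = 99.47·2.8970 − 161.1 = 127.066.
t = 18.12 ≤ 19, so B = 0.
Rounded: (255, 127, 0).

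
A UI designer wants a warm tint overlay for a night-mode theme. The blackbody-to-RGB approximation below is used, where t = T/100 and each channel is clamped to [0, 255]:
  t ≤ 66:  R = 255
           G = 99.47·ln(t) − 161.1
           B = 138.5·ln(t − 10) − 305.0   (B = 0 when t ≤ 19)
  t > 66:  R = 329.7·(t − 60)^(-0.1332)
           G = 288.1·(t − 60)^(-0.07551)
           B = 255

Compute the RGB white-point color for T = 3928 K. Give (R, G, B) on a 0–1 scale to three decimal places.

(1.000, 0.800, 0.638)

t = 3928/100 = 39.28; the t ≤ 66 branch applies.
R = 255 by definition for t ≤ 66.
G = 99.47·ln 39.28 − 161.1 = 99.47·3.6707 − 161.1 = 204.026.
B = 138.5·ln(39.28 − 10) − 305.0 = 138.5·ln 29.28 − 305.0 = 138.5·3.3769 − 305.0 = 162.701.
Dividing each by 255: (1.0000, 0.8001, 0.6380) → (1.000, 0.800, 0.638).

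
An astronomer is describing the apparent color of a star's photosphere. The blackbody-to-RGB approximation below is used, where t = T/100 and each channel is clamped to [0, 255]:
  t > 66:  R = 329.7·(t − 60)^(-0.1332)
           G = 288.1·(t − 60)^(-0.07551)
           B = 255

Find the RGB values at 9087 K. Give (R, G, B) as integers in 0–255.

(209, 222, 255)

t = 9087/100 = 90.87; the t > 66 branch applies.
R = 329.7·(90.87 − 60)^(-0.1332) = 329.7·30.87^(-0.1332) = 329.7·0.63328 = 208.791.
G = 288.1·(90.87 − 60)^(-0.07551) = 288.1·30.87^(-0.07551) = 288.1·0.77184 = 222.366.
B = 255 by definition for t > 66.
Rounded: (209, 222, 255).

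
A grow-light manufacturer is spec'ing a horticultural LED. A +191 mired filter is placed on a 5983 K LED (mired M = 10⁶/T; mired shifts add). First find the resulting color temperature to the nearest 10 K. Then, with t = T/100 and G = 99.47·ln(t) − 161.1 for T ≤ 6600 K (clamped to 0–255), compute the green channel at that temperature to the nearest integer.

170

M_in = 10⁶/5983 = 167.14; M_out = 167.14 + (+191) = 358.14.
T_out = 10⁶/358.14 = 2792.2 K → 2790 K; t = 27.9.
G = 99.47·ln 27.9 − 161.1 = 99.47·3.3286 − 161.1 = 169.998.
Rounded: 170.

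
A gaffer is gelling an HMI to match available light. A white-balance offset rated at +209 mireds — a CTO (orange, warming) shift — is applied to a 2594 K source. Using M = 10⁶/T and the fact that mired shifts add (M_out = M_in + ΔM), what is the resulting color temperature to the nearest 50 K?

M_in = 10⁶/2594 = 385.51 mireds.
M_out = 385.51 + (+209) = 594.51 mireds.
T_out = 10⁶/594.51 = 1682.1 K → 1700 K.

1700 K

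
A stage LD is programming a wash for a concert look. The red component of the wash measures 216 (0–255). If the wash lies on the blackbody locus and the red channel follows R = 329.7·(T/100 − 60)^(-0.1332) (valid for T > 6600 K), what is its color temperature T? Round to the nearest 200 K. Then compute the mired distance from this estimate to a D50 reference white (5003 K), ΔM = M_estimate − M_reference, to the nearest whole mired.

-81 mireds

(t − 60)^(-0.1332) = 216/329.7 = 0.65514.
t − 60 = 0.65514^(1/-0.1332) = 0.65514^(-7.508) = 23.926, so t = 83.926.
T = 100·t = 8393 K → 8400 K to the nearest 200 K.
M_estimate = 10⁶/8400 = 119.05; M_reference = 10⁶/5003 = 199.88.
ΔM = 119.05 − 199.88 = -80.83 → -81 mireds.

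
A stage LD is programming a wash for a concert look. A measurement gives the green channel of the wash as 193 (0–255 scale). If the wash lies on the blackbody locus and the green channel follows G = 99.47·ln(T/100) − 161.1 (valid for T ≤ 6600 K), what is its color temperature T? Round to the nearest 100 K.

3500 K

ln t = (193 + 161.1) / 99.47 = 3.5599.
t = e^3.5599 = 35.159.
T = 100·t = 3516 K → 3500 K to the nearest 100 K.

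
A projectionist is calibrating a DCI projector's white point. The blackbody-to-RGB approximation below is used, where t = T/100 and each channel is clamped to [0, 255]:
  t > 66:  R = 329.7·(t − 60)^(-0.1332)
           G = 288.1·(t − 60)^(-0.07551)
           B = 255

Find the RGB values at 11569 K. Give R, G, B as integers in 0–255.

R=193, G=213, B=255

t = 11569/100 = 115.69; the t > 66 branch applies.
R = 329.7·(115.69 − 60)^(-0.1332) = 329.7·55.69^(-0.1332) = 329.7·0.58541 = 193.011.
G = 288.1·(115.69 − 60)^(-0.07551) = 288.1·55.69^(-0.07551) = 288.1·0.73820 = 212.677.
B = 255 by definition for t > 66.
Rounded: (193, 213, 255).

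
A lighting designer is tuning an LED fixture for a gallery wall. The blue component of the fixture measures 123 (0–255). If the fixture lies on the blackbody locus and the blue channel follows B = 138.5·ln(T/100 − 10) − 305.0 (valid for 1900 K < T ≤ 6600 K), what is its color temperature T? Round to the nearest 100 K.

ln(t − 10) = (123 + 305.0) / 138.5 = 3.0903.
t − 10 = e^3.0903 = 21.983, so t = 31.983.
T = 100·t = 3198 K → 3200 K to the nearest 100 K.

3200 K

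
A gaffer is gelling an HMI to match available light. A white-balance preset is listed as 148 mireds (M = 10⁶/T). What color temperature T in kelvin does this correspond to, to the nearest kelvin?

6757 K

T = 10⁶ / 148 = 6756.76 K → 6757 K.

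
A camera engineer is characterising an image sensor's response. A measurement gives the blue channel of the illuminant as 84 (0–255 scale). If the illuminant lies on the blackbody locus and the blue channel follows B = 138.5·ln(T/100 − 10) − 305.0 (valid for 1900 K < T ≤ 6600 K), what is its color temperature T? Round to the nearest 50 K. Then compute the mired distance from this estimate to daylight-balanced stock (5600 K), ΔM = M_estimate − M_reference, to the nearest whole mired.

ln(t − 10) = (84 + 305.0) / 138.5 = 2.8087.
t − 10 = e^2.8087 = 16.588, so t = 26.588.
T = 100·t = 2659 K → 2650 K to the nearest 50 K.
M_estimate = 10⁶/2650 = 377.36; M_reference = 10⁶/5600 = 178.57.
ΔM = 377.36 − 178.57 = 198.79 → +199 mireds.

+199 mireds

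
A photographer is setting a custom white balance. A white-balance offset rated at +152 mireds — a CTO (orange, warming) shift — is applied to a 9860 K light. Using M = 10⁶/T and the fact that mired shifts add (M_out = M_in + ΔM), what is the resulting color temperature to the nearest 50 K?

3950 K

M_in = 10⁶/9860 = 101.42 mireds.
M_out = 101.42 + (+152) = 253.42 mireds.
T_out = 10⁶/253.42 = 3946.0 K → 3950 K.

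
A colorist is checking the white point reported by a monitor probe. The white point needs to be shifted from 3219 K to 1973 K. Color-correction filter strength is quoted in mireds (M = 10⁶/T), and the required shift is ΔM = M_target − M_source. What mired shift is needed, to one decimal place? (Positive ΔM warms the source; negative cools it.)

+196.2 mireds

M_source = 10⁶/3219 = 310.655; M_target = 10⁶/1973 = 506.842.
ΔM = 506.842 − 310.655 = 196.187 → +196.2 mireds, a warming shift.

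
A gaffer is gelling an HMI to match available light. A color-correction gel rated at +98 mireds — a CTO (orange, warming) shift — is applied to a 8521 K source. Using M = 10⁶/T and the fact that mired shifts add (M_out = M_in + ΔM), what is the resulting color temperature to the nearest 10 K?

4640 K

M_in = 10⁶/8521 = 117.36 mireds.
M_out = 117.36 + (+98) = 215.36 mireds.
T_out = 10⁶/215.36 = 4643.4 K → 4640 K.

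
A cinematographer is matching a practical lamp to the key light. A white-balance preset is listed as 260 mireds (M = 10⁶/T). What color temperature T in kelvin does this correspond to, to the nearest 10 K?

3850 K

T = 10⁶ / 260 = 3846.15 K → 3850 K.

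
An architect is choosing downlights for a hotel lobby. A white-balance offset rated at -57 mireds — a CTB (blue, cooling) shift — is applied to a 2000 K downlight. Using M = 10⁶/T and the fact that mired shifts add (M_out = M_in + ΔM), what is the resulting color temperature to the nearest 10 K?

2260 K

M_in = 10⁶/2000 = 500.00 mireds.
M_out = 500.00 + (-57) = 443.00 mireds.
T_out = 10⁶/443.00 = 2257.3 K → 2260 K.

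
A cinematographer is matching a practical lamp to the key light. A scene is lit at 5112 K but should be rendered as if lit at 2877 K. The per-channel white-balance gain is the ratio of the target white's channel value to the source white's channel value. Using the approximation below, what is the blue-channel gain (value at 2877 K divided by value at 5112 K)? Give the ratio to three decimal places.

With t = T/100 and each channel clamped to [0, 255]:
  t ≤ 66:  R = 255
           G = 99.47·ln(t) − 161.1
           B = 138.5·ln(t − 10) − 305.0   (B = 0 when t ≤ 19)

0.482

At 5112 K (t = 51.12):
  B = 138.5·ln(51.12 − 10) − 305.0 = 138.5·ln 41.12 − 305.0 = 138.5·3.7165 − 305.0 = 209.735.
At 2877 K (t = 28.77):
  B = 138.5·ln(28.77 − 10) − 305.0 = 138.5·ln 18.77 − 305.0 = 138.5·2.9323 − 305.0 = 101.118.
Gain = 101.118 / 209.735 = 0.4821 → 0.482.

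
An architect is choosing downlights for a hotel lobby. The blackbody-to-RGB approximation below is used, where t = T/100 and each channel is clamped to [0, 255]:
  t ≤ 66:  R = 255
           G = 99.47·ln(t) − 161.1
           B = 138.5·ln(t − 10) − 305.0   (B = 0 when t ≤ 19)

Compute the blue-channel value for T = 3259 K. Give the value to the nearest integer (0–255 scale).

t = 3259/100 = 32.59; the t ≤ 66 branch applies.
B = 138.5·ln(32.59 − 10) − 305.0 = 138.5·ln 22.59 − 305.0 = 138.5·3.1175 − 305.0 = 126.775.
Rounded: 127.

127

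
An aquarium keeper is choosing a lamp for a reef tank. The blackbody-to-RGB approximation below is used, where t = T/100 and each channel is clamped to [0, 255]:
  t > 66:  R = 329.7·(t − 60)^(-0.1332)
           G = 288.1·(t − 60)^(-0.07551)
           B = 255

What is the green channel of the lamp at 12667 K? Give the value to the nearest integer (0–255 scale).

t = 12667/100 = 126.67; the t > 66 branch applies.
G = 288.1·(126.67 − 60)^(-0.07551) = 288.1·66.67^(-0.07551) = 288.1·0.72824 = 209.806.
Rounded: 210.

210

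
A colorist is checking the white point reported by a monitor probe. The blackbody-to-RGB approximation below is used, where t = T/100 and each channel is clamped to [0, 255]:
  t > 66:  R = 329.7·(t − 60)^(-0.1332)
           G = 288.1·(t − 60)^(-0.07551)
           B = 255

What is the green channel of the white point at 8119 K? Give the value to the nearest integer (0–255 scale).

t = 8119/100 = 81.19; the t > 66 branch applies.
G = 288.1·(81.19 − 60)^(-0.07551) = 288.1·21.19^(-0.07551) = 288.1·0.79408 = 228.774.
Rounded: 229.

229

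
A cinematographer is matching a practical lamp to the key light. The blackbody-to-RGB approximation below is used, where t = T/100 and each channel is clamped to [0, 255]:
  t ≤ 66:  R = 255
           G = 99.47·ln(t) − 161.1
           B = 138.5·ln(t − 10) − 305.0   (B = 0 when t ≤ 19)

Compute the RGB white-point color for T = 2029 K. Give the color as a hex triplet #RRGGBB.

#FF8A12

t = 2029/100 = 20.29; the t ≤ 66 branch applies.
R = 255 by definition for t ≤ 66.
G = 99.47·ln 20.29 − 161.1 = 99.47·3.0101 − 161.1 = 138.317.
B = 138.5·ln(20.29 − 10) − 305.0 = 138.5·ln 10.29 − 305.0 = 138.5·2.3312 − 305.0 = 17.867.
Rounded: (255, 138, 18).
In hex: #FF8A12.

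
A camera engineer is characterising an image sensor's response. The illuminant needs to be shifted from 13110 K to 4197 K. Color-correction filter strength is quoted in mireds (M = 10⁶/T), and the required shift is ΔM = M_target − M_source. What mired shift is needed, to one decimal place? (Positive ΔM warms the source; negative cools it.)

M_source = 10⁶/13110 = 76.278; M_target = 10⁶/4197 = 238.265.
ΔM = 238.265 − 76.278 = 161.988 → +162.0 mireds, a warming shift.

+162.0 mireds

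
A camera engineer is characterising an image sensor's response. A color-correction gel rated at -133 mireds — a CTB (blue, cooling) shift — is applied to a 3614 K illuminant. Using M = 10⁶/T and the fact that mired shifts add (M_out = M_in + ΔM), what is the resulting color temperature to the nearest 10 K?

M_in = 10⁶/3614 = 276.70 mireds.
M_out = 276.70 + (-133) = 143.70 mireds.
T_out = 10⁶/143.70 = 6958.9 K → 6960 K.

6960 K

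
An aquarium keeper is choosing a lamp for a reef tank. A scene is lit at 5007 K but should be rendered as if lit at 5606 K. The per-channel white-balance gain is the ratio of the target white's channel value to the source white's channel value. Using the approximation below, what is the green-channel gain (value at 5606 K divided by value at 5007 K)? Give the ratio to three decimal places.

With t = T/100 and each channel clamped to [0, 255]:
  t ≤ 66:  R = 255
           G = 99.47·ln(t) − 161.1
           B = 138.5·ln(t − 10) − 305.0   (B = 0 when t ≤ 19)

1.049

At 5007 K (t = 50.07):
  G = 99.47·ln 50.07 − 161.1 = 99.47·3.9134 − 161.1 = 228.168.
At 5606 K (t = 56.06):
  G = 99.47·ln 56.06 − 161.1 = 99.47·4.0264 − 161.1 = 239.408.
Gain = 239.408 / 228.168 = 1.0493 → 1.049.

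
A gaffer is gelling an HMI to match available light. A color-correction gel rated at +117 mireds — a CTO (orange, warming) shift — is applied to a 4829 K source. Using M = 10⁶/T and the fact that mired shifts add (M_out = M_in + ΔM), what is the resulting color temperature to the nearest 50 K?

M_in = 10⁶/4829 = 207.08 mireds.
M_out = 207.08 + (+117) = 324.08 mireds.
T_out = 10⁶/324.08 = 3085.6 K → 3100 K.

3100 K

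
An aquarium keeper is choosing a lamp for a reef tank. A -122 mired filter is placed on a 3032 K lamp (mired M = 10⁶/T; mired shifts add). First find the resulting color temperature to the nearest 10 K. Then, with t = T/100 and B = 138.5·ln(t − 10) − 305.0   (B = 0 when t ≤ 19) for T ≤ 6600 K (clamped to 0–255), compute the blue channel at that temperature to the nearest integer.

M_in = 10⁶/3032 = 329.82; M_out = 329.82 + (-122) = 207.82.
T_out = 10⁶/207.82 = 4812.0 K → 4810 K; t = 48.1.
B = 138.5·ln(48.1 − 10) − 305.0 = 138.5·ln 38.1 − 305.0 = 138.5·3.6402 − 305.0 = 199.170.
Rounded: 199.

199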